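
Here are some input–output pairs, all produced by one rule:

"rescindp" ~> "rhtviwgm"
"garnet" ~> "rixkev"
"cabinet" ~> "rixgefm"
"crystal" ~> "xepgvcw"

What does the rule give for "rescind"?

In each case the input is transformed by: shift every letter 4 places forward in the alphabet (wrapping around), then move the last 3 characters to the front (rotate right by 3).
Working it through for "rescind": intermediate "viwgmrh", final "mrhviwg".

mrhviwg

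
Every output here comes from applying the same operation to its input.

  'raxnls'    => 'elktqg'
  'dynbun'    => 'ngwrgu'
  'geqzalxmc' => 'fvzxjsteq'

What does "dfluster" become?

xkwyenlm

The transformation: move the last 2 characters to the front (rotate right by 2), then shift every letter 7 places backward in the alphabet (wrapping around).
On "dfluster": the first step gives "erdflust", and the second then gives "xkwyenlm".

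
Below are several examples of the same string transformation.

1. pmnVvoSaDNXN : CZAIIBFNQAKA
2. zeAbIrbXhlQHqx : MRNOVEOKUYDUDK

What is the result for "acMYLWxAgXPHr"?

The transformation: shift every letter 13 places forward in the alphabet (wrapping around) — i.e. ROT13, then convert every letter to uppercase.
Applying both steps to "acMYLWxAgXPHr": "npZLYJkNtKCUe", then "NPZLYJKNTKCUE".

NPZLYJKNTKCUE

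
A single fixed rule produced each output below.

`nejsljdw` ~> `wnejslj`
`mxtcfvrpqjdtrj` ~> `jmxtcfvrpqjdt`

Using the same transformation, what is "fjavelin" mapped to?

nfjavel

The transformation: move the last 2 characters to the front (rotate right by 2), then delete the first character.
"fjavelin" → "infjavel" → "nfjavel".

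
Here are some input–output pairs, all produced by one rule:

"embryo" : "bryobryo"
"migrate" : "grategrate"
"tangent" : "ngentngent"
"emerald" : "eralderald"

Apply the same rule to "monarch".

Each output is the input with this applied: delete the first 2 characters, then write the whole string twice.
Starting from "monarch": after the first operation, "narch"; after the second, "narchnarch".

narchnarch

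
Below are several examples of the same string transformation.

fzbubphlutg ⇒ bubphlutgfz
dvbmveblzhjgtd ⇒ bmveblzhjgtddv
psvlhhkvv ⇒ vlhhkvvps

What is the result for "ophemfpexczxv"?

The transformation: move the first 2 characters to the end (rotate left by 2).
So "ophemfpexczxv" becomes "hemfpexczxvop".

hemfpexczxvop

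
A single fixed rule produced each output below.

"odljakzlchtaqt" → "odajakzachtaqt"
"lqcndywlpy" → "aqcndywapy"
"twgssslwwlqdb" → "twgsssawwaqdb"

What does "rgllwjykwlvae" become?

rgaawjykwavae

The pattern: replace every "l" with "a".
Applying that to "rgllwjykwlvae" gives "rgaawjykwavae".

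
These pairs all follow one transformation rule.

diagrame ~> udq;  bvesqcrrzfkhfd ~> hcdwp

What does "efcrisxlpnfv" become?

ruxr

The pattern: shift every letter 12 places forward in the alphabet (wrapping around), then keep one character in every 3, starting at position 2 (positions 2nd, 5th, 8th, ...).
For "efcrisxlpnfv", step one produces "qroduejxbzrh"; step two turns that into "ruxr".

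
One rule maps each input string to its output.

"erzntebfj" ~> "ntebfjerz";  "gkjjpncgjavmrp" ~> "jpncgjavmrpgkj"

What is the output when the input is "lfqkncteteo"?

The rule is to move the first 3 characters to the end (rotate left by 3).
"lfqkncteteo" → "kncteteolfq".

kncteteolfq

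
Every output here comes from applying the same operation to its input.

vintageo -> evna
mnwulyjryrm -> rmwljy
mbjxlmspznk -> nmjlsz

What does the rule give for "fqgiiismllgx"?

The pattern: move the last 2 characters to the front (rotate right by 2), then keep every other character starting from the first (positions 1st, 3rd, 5th, ...).
For "fqgiiismllgx", step one produces "gxfqgiiismll"; step two turns that into "gfgisl".
(Check on "mnwulyjryrm": → "rmmnwulyjry" → "rmwljy" ✓)

gfgisl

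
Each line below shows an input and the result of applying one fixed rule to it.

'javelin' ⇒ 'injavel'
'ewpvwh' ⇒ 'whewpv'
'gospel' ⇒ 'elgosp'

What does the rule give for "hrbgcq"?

Rule — move the last 2 characters to the front (rotate right by 2).
Applying that to "hrbgcq" gives "cqhrbg".

cqhrbg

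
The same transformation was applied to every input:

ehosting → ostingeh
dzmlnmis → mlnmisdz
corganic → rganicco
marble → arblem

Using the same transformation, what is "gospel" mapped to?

ospelg

Each output is the input with this applied: move the last 2 characters to the front (rotate right by 2), then swap the front and back halves of the string.
Doing the same to "gospel": "ospelg".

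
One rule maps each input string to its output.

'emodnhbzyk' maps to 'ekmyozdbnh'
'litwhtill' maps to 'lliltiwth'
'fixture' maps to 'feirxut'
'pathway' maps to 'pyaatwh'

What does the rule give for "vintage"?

veignat

Looking at the pairs, the operation is to take characters alternately from the front and the back (1st, last, 2nd, 2nd-last, ...).
Applying that to "vintage" gives "veignat".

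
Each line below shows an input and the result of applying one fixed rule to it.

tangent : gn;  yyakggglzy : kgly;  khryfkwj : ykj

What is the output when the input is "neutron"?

Each output is the input with this applied: delete the first 2 characters, then keep every other character starting from the second (positions 2nd, 4th, 6th, ...).
On "neutron": the first step gives "utron", and the second then gives "to".

to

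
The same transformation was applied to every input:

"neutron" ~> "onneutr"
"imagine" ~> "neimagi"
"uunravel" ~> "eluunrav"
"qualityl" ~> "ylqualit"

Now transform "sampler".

ersampl

The transformation: move the last 2 characters to the front (rotate right by 2).
"sampler" → "ersampl".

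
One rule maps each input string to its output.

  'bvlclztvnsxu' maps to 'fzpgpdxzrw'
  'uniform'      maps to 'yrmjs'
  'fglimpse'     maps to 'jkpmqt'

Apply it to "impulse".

Looking at the pairs, the operation is to delete the last 2 characters, then shift every letter 4 places forward in the alphabet (wrapping around).
Starting from "impulse": after the first operation, "impul"; after the second, "mqtyp".

mqtyp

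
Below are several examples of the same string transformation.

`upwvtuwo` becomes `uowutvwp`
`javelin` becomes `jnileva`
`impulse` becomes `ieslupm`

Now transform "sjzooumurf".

sfrumuoozj

Each output is the input with this applied: reverse the string, then move the last character to the front.
"sjzooumurf" → "sfrumuoozj".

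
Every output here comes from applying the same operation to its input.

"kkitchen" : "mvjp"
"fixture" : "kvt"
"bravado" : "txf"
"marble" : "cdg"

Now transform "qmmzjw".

oby

What's happening: keep every other character starting from the second (positions 2nd, 4th, 6th, ...), then shift every letter 2 places forward in the alphabet (wrapping around).
Starting from "qmmzjw": after the first operation, "mzw"; after the second, "oby".
(Check on "bravado": → "rvd" → "txf" ✓)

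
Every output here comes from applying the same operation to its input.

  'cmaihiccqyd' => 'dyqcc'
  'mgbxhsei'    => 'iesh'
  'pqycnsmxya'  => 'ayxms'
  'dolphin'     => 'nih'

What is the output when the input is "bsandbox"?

The pattern: take characters alternately from the front and the back (1st, last, 2nd, 2nd-last, ...), then keep every other character starting from the second (positions 2nd, 4th, 6th, ...).
For "bsandbox", step one produces "bxsoabnd"; step two turns that into "xobd".
(Check on "mgbxhsei": → "migebsxh" → "iesh" ✓)

xobd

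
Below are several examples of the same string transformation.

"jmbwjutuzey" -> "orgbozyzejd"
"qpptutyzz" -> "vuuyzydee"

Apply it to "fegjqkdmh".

kjlovpirm

In each case the input is transformed by: shift every letter 5 places forward in the alphabet (wrapping around).
So "fegjqkdmh" becomes "kjlovpirm".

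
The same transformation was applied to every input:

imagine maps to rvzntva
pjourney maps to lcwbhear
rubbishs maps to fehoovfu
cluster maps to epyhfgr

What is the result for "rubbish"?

What's happening: move the last character to the front, then shift every letter 13 places forward in the alphabet (wrapping around) — i.e. ROT13.
On "rubbish": the first step gives "hrubbis", and the second then gives "uehoovf".
(Check on "pjourney": → "ypjourne" → "lcwbhear" ✓)

uehoovf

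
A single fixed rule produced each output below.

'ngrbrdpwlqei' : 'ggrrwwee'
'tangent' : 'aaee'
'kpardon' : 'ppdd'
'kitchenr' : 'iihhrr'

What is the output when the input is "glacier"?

llii

The transformation: keep one character in every 3, starting at position 2 (positions 2nd, 5th, 8th, ...), then double every character.
Starting from "glacier": after the first operation, "li"; after the second, "llii".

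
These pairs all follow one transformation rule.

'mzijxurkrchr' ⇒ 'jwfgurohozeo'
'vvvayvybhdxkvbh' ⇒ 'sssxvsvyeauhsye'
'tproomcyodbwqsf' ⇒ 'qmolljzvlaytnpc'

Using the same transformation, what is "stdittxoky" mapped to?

The transformation: shift every letter 3 places backward in the alphabet (wrapping around).
Doing the same to "stdittxoky": "pqafqqulhv".

pqafqqulhv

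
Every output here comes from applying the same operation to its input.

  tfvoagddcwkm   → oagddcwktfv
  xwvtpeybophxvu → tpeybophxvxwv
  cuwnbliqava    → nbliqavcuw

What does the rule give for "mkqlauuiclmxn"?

Rule — delete the last character, then move the first 3 characters to the end (rotate left by 3).
Applying both steps to "mkqlauuiclmxn": "mkqlauuiclmx", then "lauuiclmxmkq".

lauuiclmxmkq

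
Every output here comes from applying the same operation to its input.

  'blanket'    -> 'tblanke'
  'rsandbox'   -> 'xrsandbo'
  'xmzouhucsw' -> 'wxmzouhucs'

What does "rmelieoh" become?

The pattern: move the last character to the front.
Applying that to "rmelieoh" gives "hrmelieo".

hrmelieo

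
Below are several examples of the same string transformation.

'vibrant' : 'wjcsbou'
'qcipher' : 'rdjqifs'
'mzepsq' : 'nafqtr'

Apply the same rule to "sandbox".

tboecpy

Looking at the pairs, the operation is to shift every letter 1 place forward in the alphabet (wrapping around).
"sandbox" → "tboecpy".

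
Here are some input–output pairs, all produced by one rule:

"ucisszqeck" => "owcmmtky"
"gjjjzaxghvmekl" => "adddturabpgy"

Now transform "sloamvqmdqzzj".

mfiugpkgxkt

Looking at the pairs, the operation is to delete the last 2 characters, then shift every letter 6 places backward in the alphabet (wrapping around).
So "sloamvqmdqzzj" becomes "mfiugpkgxkt".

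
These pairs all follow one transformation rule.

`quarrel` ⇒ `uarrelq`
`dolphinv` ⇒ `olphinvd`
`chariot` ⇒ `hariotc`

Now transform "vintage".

Each output is the input with this applied: move the first character to the end.
Applying that to "vintage" gives "intagev".

intagev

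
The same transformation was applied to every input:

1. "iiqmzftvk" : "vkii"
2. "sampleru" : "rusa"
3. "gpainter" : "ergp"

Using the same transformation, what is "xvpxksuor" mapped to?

The transformation: move the last 2 characters to the front (rotate right by 2), then keep only the first 4 characters.
For "xvpxksuor", step one produces "orxvpxksu"; step two turns that into "orxv".
(Check on "sampleru": → "rusample" → "rusa" ✓)

orxv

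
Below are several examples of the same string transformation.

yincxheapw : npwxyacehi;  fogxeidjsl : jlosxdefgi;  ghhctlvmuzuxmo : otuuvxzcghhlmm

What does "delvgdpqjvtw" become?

Looking at the pairs, the operation is to sort the characters into alphabetical order, then swap the front and back halves of the string.
Working it through for "delvgdpqjvtw": intermediate "ddegjlpqtvvw", final "pqtvvwddegjl".

pqtvvwddegjl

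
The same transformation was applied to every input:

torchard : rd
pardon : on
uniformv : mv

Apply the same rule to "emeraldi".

In each case the input is transformed by: keep only the last 2 characters.
Doing the same to "emeraldi": "di".

di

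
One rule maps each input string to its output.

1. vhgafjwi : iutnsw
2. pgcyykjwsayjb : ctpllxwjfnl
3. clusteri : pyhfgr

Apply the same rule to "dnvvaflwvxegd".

Each output is the input with this applied: shift every letter 13 places forward in the alphabet (wrapping around) — i.e. ROT13, then delete the last 2 characters.
So "dnvvaflwvxegd" becomes "qaiinsyjikr".

qaiinsyjikr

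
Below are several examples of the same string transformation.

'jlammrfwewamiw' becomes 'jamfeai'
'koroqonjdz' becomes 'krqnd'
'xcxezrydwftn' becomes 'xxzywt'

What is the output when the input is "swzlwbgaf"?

szwgf

Each output is the input with this applied: keep every other character starting from the first (positions 1st, 3rd, 5th, ...).
So "swzlwbgaf" becomes "szwgf".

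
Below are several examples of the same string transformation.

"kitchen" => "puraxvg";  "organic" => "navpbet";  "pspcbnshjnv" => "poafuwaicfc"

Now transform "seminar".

Rule — move the first 3 characters to the end (rotate left by 3), then shift every letter 13 places forward in the alphabet (wrapping around) — i.e. ROT13.
On "seminar": the first step gives "inarsem", and the second then gives "vanefrz".

vanefrz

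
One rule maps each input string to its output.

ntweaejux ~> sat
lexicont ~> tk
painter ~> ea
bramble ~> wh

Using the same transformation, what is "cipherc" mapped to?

The pattern: keep one character in every 3, starting at position 3 (positions 3rd, 6th, 9th, ...), then shift every letter 4 places backward in the alphabet (wrapping around).
For "cipherc", step one produces "pr"; step two turns that into "ln".

ln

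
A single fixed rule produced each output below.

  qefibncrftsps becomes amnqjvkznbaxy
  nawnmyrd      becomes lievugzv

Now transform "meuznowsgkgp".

The transformation: swap the first and last characters, then shift every letter 8 places forward in the alphabet (wrapping around).
Starting from "meuznowsgkgp": after the first operation, "peuznowsgkgm"; after the second, "xmchvweaosou".
(Check on "qefibncrftsps": → "sefibncrftspq" → "amnqjvkznbaxy" ✓)

xmchvweaosou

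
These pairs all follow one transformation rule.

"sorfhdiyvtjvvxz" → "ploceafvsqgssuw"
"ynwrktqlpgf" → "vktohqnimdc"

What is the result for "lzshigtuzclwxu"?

Each output is the input with this applied: shift every letter 3 places backward in the alphabet (wrapping around).
So "lzshigtuzclwxu" becomes "iwpefdqrwzitur".

iwpefdqrwzitur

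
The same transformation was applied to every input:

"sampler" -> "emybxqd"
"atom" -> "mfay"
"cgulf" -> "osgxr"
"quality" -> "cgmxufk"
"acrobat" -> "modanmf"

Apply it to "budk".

ngpw

The rule is to shift every letter 12 places forward in the alphabet (wrapping around).
For "budk" the result is "ngpw".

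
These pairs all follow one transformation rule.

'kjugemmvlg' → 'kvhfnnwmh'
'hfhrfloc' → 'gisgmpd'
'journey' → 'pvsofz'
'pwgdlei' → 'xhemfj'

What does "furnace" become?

vsobdf

Rule — shift every letter 1 place forward in the alphabet (wrapping around), then delete the first character.
On "furnace": the first step gives "gvsobdf", and the second then gives "vsobdf".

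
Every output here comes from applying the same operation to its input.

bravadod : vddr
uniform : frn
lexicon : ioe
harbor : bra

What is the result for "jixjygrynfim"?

jgyfmi

Rule — keep every other character starting from the second (positions 2nd, 4th, 6th, ...), then move the first character to the end.
Starting from "jixjygrynfim": after the first operation, "ijgyfm"; after the second, "jgyfmi".
(Check on "bravadod": → "rvdd" → "vddr" ✓)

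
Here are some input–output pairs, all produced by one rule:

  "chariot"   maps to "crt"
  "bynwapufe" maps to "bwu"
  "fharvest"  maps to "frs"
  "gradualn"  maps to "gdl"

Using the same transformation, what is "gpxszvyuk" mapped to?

gsy

What's happening: keep one character in every 3, starting at position 1 (positions 1st, 4th, 7th, ...).
For "gpxszvyuk" the result is "gsy".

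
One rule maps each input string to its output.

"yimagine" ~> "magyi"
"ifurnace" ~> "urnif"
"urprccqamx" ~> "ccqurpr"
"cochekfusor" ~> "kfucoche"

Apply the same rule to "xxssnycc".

Rule — delete the last 3 characters, then move the last 3 characters to the front (rotate right by 3).
Working it through for "xxssnycc": intermediate "xxssn", final "ssnxx".

ssnxx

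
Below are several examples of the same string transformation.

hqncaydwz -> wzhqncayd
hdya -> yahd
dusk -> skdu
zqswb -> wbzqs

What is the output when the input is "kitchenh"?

Looking at the pairs, the operation is to move the last 2 characters to the front (rotate right by 2).
"kitchenh" → "nhkitche".

nhkitche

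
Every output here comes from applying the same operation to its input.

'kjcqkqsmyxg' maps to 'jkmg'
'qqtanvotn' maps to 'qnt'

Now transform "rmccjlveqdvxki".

mjevi

Rule — keep one character in every 3, starting at position 2 (positions 2nd, 5th, 8th, ...).
On "rmccjlveqdvxki" that produces "mjevi".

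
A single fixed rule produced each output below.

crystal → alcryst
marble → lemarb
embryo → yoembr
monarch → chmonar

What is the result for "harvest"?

stharve

The pattern: move the last 2 characters to the front (rotate right by 2).
Doing the same to "harvest": "stharve".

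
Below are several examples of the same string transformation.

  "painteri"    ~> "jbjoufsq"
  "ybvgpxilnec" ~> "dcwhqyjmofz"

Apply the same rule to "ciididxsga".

Rule — swap the first and last characters, then shift every letter 1 place forward in the alphabet (wrapping around).
Working it through for "ciididxsga": intermediate "aiididxsgc", final "bjjejeythd".
(Check on "ybvgpxilnec": → "cbvgpxilney" → "dcwhqyjmofz" ✓)

bjjejeythd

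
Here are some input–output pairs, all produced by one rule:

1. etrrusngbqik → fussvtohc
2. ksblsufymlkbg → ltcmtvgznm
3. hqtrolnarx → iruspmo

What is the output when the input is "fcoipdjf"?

In each case the input is transformed by: shift every letter 1 place forward in the alphabet (wrapping around), then delete the last 3 characters.
Applying that to "fcoipdjf" gives "gdpjq".

gdpjq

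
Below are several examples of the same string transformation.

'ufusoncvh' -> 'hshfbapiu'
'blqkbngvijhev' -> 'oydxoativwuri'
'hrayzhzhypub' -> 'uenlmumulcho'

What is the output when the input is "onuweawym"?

bahjrnjlz

In each case the input is transformed by: shift every letter 13 places forward in the alphabet (wrapping around) — i.e. ROT13.
For "onuweawym" the result is "bahjrnjlz".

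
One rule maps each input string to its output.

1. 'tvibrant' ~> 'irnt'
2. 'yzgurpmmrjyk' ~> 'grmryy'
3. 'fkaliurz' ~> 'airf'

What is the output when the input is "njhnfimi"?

hfmn

Each output is the input with this applied: move the first 2 characters to the end (rotate left by 2), then keep every other character starting from the first (positions 1st, 3rd, 5th, ...).
On "njhnfimi": the first step gives "hnfiminj", and the second then gives "hfmn".
(Check on "tvibrant": → "ibranttv" → "irnt" ✓)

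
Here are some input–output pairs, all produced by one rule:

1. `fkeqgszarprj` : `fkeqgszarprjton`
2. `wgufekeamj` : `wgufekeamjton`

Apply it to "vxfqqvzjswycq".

Rule — append "ton".
Doing the same to "vxfqqvzjswycq": "vxfqqvzjswycqton".

vxfqqvzjswycqton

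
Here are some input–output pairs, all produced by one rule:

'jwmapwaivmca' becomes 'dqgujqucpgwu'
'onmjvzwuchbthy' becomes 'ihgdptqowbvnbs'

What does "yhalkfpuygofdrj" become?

Rule — shift every letter 6 places backward in the alphabet (wrapping around).
"yhalkfpuygofdrj" → "sbufezjosaizxld".

sbufezjosaizxld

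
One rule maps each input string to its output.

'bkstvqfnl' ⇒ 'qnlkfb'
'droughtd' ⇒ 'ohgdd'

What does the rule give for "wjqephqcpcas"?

Each output is the input with this applied: sort the characters into reverse alphabetical order, then delete the first 3 characters.
Doing the same to "wjqephqcpcas": "qppjhecca".

qppjhecca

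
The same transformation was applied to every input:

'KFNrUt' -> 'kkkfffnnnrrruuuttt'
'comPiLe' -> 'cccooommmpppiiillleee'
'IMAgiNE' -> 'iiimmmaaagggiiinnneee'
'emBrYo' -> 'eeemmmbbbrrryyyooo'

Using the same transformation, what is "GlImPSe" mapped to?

The rule is to repeat every character 3 times, then convert every letter to lowercase.
"GlImPSe" → "GGGlllIIImmmPPPSSSeee" → "gggllliiimmmpppssseee".

gggllliiimmmpppssseee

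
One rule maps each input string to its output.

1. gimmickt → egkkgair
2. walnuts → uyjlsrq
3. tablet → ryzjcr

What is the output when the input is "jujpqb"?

What's happening: shift every letter 2 places backward in the alphabet (wrapping around).
For "jujpqb" the result is "hshnoz".

hshnoz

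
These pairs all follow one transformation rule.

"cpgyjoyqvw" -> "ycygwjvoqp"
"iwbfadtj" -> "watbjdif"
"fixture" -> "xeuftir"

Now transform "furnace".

Rule — sort the characters into reverse alphabetical order, then take characters alternately from the front and the back (1st, last, 2nd, 2nd-last, ...).
On "furnace": the first step gives "urnfeca", and the second then gives "uarcnef".

uarcnef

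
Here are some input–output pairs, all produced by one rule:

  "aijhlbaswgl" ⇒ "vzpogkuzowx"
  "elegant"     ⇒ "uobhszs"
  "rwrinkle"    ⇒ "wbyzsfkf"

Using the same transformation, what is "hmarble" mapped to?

The transformation: move the first 3 characters to the end (rotate left by 3), then shift every letter 12 places backward in the alphabet (wrapping around).
For "hmarble", step one produces "rblehma"; step two turns that into "fpzsvao".

fpzsvao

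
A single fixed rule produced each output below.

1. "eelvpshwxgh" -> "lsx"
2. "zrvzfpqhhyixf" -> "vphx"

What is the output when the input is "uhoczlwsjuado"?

oljd

The transformation: keep one character in every 3, starting at position 3 (positions 3rd, 6th, 9th, ...).
Doing the same to "uhoczlwsjuado": "oljd".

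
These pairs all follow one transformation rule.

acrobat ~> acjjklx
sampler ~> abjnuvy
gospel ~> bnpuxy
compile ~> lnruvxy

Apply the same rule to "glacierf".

ajlnopru

The transformation: shift every letter 9 places forward in the alphabet (wrapping around), then sort the characters into alphabetical order.
"glacierf" → "ajlnopru".
(Check on "sampler": → "bjvyuna" → "abjnuvy" ✓)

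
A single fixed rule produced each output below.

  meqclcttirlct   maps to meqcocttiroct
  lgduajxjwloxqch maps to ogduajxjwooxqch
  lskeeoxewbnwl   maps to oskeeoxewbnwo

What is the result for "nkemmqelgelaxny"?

Rule — replace every "l" with "o".
Doing the same to "nkemmqelgelaxny": "nkemmqeogeoaxny".

nkemmqeogeoaxny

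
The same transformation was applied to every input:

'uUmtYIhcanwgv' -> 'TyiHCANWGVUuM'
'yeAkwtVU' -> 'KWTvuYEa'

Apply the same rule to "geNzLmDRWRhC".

ZlMdrwrHcGEn

Looking at the pairs, the operation is to flip the case of every letter, then move the first 3 characters to the end (rotate left by 3).
"geNzLmDRWRhC" → "GEnZlMdrwrHc" → "ZlMdrwrHcGEn".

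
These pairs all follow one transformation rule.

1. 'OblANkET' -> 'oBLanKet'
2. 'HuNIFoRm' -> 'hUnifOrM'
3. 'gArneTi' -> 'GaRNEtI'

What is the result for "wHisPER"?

Looking at the pairs, the operation is to flip the case of every letter.
On "wHisPER" that produces "WhISper".

WhISper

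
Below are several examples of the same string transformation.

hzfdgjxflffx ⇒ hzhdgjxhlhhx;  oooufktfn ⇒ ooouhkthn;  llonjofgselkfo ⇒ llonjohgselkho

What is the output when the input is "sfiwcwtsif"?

In each case the input is transformed by: replace every "f" with "h".
For "sfiwcwtsif" the result is "shiwcwtsih".

shiwcwtsih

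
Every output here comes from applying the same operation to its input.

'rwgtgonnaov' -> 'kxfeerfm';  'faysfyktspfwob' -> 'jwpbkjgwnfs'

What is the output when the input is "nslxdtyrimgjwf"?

Looking at the pairs, the operation is to shift every letter 9 places backward in the alphabet (wrapping around), then delete the first 3 characters.
Starting from "nslxdtyrimgjwf": after the first operation, "ejcoukpizdxanw"; after the second, "oukpizdxanw".

oukpizdxanw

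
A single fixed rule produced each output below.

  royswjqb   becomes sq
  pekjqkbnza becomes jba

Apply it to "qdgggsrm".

gr

In each case the input is transformed by: keep one character in every 3, starting at position 1 (positions 1st, 4th, 7th, ...), then delete the first character.
For "qdgggsrm" the result is "gr".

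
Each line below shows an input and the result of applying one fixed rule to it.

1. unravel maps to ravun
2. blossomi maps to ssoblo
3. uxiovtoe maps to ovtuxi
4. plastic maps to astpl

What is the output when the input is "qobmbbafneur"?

The transformation: delete the last 2 characters, then move the last 3 characters to the front (rotate right by 3).
"qobmbbafneur" → "qobmbbafne" → "fneqobmbba".

fneqobmbba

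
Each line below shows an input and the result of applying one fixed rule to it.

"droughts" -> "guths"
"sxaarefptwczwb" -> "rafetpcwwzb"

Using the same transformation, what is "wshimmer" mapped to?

miemr

Each output is the input with this applied: delete the first 3 characters, then swap each adjacent pair of characters (1↔2, 3↔4, ...).
Starting from "wshimmer": after the first operation, "immer"; after the second, "miemr".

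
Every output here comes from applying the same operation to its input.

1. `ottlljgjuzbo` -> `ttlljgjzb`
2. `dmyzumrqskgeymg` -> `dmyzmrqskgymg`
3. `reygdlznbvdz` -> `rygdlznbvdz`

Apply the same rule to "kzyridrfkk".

kzyrdrfkk

The pattern: remove every vowel.
Applying that to "kzyridrfkk" gives "kzyrdrfkk".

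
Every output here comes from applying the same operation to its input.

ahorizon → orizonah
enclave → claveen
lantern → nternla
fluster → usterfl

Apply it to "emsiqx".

siqxem

The pattern: move the first 2 characters to the end (rotate left by 2).
So "emsiqx" becomes "siqxem".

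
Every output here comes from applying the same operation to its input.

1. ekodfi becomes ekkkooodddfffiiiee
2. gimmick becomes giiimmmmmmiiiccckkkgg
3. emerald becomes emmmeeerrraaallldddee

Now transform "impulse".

immmpppuuulllssseeeii

The pattern: repeat every character 3 times, then move the first 2 characters to the end (rotate left by 2).
Starting from "impulse": after the first operation, "iiimmmpppuuulllssseee"; after the second, "immmpppuuulllssseeeii".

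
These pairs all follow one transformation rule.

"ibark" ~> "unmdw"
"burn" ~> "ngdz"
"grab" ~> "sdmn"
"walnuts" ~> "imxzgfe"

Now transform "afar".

mrmd

The pattern: shift every letter 12 places forward in the alphabet (wrapping around).
So "afar" becomes "mrmd".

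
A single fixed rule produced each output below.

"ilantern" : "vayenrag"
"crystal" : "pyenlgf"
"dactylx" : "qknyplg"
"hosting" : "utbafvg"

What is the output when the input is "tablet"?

Each output is the input with this applied: take characters alternately from the front and the back (1st, last, 2nd, 2nd-last, ...), then shift every letter 13 places forward in the alphabet (wrapping around) — i.e. ROT13.
On "tablet": the first step gives "ttaebl", and the second then gives "ggnroy".
(Check on "hosting": → "hgonsit" → "utbafvg" ✓)

ggnroy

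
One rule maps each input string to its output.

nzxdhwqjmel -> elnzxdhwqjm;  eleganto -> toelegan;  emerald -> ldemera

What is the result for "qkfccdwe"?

Looking at the pairs, the operation is to move the last 2 characters to the front (rotate right by 2).
On "qkfccdwe" that produces "weqkfccd".

weqkfccd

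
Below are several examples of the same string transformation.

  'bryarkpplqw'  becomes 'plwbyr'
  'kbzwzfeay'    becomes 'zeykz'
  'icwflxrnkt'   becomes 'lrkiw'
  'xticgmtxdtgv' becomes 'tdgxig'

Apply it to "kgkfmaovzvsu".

ozskkm

Looking at the pairs, the operation is to keep every other character starting from the first (positions 1st, 3rd, 5th, ...), then move the last 3 characters to the front (rotate right by 3).
On "kgkfmaovzvsu": the first step gives "kkmozs", and the second then gives "ozskkm".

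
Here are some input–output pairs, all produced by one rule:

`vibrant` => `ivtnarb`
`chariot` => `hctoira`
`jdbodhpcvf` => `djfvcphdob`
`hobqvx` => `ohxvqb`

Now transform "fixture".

Rule — reverse the string, then move the last 2 characters to the front (rotate right by 2).
"fixture" → "erutxif" → "iferutx".

iferutx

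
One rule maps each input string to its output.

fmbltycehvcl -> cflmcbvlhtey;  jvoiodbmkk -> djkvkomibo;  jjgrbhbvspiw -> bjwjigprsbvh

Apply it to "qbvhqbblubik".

bqkbivbhuqlb

What's happening: take characters alternately from the front and the back (1st, last, 2nd, 2nd-last, ...), then move the last character to the front.
Working it through for "qbvhqbblubik": intermediate "qkbivbhuqlbb", final "bqkbivbhuqlb".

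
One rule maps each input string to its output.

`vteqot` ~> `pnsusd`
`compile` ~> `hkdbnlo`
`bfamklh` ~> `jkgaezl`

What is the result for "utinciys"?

Looking at the pairs, the operation is to shift every letter 1 place backward in the alphabet (wrapping around), then move the last 3 characters to the front (rotate right by 3).
Applying both steps to "utinciys": "tshmbhxr", then "hxrtshmb".
(Check on "vteqot": → "usdpns" → "pnsusd" ✓)

hxrtshmb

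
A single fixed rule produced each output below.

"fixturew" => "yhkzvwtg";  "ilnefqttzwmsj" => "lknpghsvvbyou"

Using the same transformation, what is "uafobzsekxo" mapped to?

qwchqdbugmz

In each case the input is transformed by: move the last character to the front, then shift every letter 2 places forward in the alphabet (wrapping around).
Working it through for "uafobzsekxo": intermediate "ouafobzsekx", final "qwchqdbugmz".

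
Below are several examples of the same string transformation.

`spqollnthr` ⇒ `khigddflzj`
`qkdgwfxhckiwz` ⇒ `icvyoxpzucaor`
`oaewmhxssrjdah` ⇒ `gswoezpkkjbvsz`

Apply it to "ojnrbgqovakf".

gbfjtyignscx

The transformation: shift every letter 8 places backward in the alphabet (wrapping around).
So "ojnrbgqovakf" becomes "gbfjtyignscx".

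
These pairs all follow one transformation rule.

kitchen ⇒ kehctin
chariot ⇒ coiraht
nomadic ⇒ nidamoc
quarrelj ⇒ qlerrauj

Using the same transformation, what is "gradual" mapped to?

Looking at the pairs, the operation is to swap the first and last characters, then reverse the string.
Applying both steps to "gradual": "lraduag", then "gaudarl".

gaudarl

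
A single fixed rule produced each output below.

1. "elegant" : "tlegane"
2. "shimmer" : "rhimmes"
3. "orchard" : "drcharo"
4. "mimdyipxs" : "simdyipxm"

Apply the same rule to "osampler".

rsampleo

The pattern: swap the first and last characters.
"osampler" → "rsampleo".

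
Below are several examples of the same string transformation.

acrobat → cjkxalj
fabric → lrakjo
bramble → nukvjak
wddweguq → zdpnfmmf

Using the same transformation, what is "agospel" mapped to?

unybxpj

Rule — shift every letter 9 places forward in the alphabet (wrapping around), then reverse the string.
"agospel" → "jpxbynu" → "unybxpj".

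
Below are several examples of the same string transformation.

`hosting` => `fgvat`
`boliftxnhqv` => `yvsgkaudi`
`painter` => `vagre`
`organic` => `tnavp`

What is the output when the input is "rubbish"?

oovfu

The pattern: shift every letter 13 places forward in the alphabet (wrapping around) — i.e. ROT13, then delete the first 2 characters.
Starting from "rubbish": after the first operation, "ehoovfu"; after the second, "oovfu".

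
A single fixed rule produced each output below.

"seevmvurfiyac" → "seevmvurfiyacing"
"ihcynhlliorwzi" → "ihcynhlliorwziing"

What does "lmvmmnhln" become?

lmvmmnhlning

In each case the input is transformed by: append "ing".
So "lmvmmnhln" becomes "lmvmmnhlning".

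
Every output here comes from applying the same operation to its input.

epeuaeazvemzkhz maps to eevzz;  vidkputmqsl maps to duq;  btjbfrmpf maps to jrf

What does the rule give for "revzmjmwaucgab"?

vjag

Each output is the input with this applied: keep one character in every 3, starting at position 3 (positions 3rd, 6th, 9th, ...).
On "revzmjmwaucgab" that produces "vjag".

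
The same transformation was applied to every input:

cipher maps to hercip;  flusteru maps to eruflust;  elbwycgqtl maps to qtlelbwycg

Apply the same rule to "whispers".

erswhisp

In each case the input is transformed by: move the last 3 characters to the front (rotate right by 3).
Applying that to "whispers" gives "erswhisp".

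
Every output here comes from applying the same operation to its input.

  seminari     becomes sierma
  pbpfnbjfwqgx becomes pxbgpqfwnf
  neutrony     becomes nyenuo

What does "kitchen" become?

kniet

Each output is the input with this applied: take characters alternately from the front and the back (1st, last, 2nd, 2nd-last, ...), then delete the last 2 characters.
For "kitchen", step one produces "kniethc"; step two turns that into "kniet".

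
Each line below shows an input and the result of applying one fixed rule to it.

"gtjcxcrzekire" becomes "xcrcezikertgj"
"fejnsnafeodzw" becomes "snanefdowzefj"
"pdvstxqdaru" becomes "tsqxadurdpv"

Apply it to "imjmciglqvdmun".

The pattern: move the first 3 characters to the end (rotate left by 3), then swap each adjacent pair of characters (1↔2, 3↔4, ...).
"imjmciglqvdmun" → "mciglqvdmunimj" → "cmgiqldvuminjm".

cmgiqldvuminjm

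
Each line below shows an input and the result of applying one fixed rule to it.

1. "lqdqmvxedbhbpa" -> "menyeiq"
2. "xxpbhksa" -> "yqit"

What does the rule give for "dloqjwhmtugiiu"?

epkiuhj

In each case the input is transformed by: keep every other character starting from the first (positions 1st, 3rd, 5th, ...), then shift every letter 1 place forward in the alphabet (wrapping around).
Working it through for "dloqjwhmtugiiu": intermediate "dojhtgi", final "epkiuhj".
(Check on "xxpbhksa": → "xphs" → "yqit" ✓)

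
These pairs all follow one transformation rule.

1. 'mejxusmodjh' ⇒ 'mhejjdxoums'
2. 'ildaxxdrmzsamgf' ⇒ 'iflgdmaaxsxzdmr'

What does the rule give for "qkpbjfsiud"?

Each output is the input with this applied: take characters alternately from the front and the back (1st, last, 2nd, 2nd-last, ...).
On "qkpbjfsiud" that produces "qdkupibsjf".

qdkupibsjf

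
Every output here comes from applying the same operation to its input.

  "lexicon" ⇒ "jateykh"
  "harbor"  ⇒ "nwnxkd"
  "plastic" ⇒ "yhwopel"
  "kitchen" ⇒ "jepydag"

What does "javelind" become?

The transformation: swap the first and last characters, then shift every letter 4 places backward in the alphabet (wrapping around).
For "javelind", step one produces "davelinj"; step two turns that into "zwrahejf".

zwrahejf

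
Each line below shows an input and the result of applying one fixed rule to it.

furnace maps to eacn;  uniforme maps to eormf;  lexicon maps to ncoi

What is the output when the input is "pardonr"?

Each output is the input with this applied: delete the first 3 characters, then swap the first and last characters.
Applying both steps to "pardonr": "donr", then "rond".
(Check on "furnace": → "nace" → "eacn" ✓)

rond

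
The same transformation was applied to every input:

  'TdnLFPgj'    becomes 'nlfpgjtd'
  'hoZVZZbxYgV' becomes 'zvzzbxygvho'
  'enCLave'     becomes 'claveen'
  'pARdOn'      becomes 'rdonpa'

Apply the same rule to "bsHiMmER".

himmerbs

Looking at the pairs, the operation is to move the first 2 characters to the end (rotate left by 2), then convert every letter to lowercase.
For "bsHiMmER", step one produces "HiMmERbs"; step two turns that into "himmerbs".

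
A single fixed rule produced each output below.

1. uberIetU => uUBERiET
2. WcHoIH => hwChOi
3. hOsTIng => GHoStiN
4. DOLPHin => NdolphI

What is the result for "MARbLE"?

emarBl

The rule is to move the last character to the front, then flip the case of every letter.
Working it through for "MARbLE": intermediate "EMARbL", final "emarBl".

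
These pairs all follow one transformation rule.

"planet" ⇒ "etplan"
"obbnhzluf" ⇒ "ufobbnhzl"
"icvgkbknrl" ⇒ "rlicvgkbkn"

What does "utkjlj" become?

The pattern: move the last 2 characters to the front (rotate right by 2).
For "utkjlj" the result is "ljutkj".

ljutkj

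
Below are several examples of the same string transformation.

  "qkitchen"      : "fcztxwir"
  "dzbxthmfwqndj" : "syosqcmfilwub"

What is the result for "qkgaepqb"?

The transformation: take characters alternately from the front and the back (1st, last, 2nd, 2nd-last, ...), then shift every letter 11 places backward in the alphabet (wrapping around).
Working it through for "qkgaepqb": intermediate "qbkqgpae", final "fqzfvept".

fqzfvept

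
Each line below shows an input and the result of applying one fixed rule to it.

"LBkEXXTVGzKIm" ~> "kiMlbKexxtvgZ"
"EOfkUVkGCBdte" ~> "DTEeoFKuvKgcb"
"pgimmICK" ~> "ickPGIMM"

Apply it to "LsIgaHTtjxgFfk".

fFKlSiGAhtTJXG

The pattern: move the last 3 characters to the front (rotate right by 3), then flip the case of every letter.
Starting from "LsIgaHTtjxgFfk": after the first operation, "FfkLsIgaHTtjxg"; after the second, "fFKlSiGAhtTJXG".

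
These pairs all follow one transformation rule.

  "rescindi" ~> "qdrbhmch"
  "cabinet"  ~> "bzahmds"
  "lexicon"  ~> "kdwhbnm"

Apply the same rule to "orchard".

Looking at the pairs, the operation is to shift every letter 1 place backward in the alphabet (wrapping around).
On "orchard" that produces "nqbgzqc".

nqbgzqc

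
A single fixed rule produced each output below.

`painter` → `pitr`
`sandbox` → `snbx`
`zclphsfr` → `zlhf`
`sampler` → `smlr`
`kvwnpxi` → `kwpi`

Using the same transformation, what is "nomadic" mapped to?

The pattern: keep every other character starting from the first (positions 1st, 3rd, 5th, ...).
On "nomadic" that produces "nmdc".

nmdc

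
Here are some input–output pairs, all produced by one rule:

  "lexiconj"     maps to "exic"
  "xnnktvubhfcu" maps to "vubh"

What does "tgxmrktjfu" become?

What's happening: move the last 3 characters to the front (rotate right by 3), then keep only the last 4 characters.
For "tgxmrktjfu", step one produces "jfutgxmrkt"; step two turns that into "mrkt".

mrkt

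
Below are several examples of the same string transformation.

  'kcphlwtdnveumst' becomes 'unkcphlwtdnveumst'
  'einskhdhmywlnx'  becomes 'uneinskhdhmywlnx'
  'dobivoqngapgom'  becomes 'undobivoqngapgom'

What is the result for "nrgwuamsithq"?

The rule is to prepend "un".
"nrgwuamsithq" → "unnrgwuamsithq".

unnrgwuamsithq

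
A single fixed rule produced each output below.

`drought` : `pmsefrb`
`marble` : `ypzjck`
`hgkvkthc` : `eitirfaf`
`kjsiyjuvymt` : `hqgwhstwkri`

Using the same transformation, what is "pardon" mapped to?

The rule is to shift every letter 2 places backward in the alphabet (wrapping around), then move the first character to the end.
Applying both steps to "pardon": "nypbml", then "ypbmln".

ypbmln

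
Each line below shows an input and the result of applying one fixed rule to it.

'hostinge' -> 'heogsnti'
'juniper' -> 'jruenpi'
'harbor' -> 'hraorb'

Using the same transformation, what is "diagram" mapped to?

The pattern: take characters alternately from the front and the back (1st, last, 2nd, 2nd-last, ...).
So "diagram" becomes "dmiaarg".

dmiaarg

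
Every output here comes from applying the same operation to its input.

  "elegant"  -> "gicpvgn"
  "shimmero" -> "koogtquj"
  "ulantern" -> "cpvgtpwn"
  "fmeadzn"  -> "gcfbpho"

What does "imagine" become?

cikpgko

Looking at the pairs, the operation is to move the first 2 characters to the end (rotate left by 2), then shift every letter 2 places forward in the alphabet (wrapping around).
Applying both steps to "imagine": "agineim", then "cikpgko".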